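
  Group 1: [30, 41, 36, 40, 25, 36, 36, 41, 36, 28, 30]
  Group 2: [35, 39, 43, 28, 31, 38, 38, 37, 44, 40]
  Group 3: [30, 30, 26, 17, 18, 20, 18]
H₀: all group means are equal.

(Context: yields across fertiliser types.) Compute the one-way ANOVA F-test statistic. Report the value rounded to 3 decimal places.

Group means [34.45, 37.30, 22.71], grand mean 32.536
SSB = Σnᵢ(x̄ᵢ−x̄)² = 942.708; SSW = ΣΣ(x−x̄ᵢ)² = 718.256
MSB = 942.708/2 = 471.3542; MSW = 718.256/25 = 28.7302
F = MSB/MSW = 16.4062
df = (2, 25)

test statistic = 16.406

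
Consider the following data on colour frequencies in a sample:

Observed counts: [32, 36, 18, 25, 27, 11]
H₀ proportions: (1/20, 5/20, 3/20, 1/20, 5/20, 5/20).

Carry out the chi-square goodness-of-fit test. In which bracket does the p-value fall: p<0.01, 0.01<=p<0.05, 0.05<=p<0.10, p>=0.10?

p-value bracket: p<0.01

n = 149; E_i = n·p_i = [7.45, 37.25, 22.35, 7.45, 37.25, 37.25]
χ² = (32−7.45)²/7.45 + (36−37.25)²/37.25 + (18−22.35)²/22.35 + (25−7.45)²/7.45 + (27−37.25)²/37.25 + (11−37.25)²/37.25 = 144.4497
df = 5
p-value (upper-tail) = 0.00000
→ bracket: p<0.01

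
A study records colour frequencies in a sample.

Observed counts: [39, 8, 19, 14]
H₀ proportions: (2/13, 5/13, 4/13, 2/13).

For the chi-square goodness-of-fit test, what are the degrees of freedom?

df = k − 1 = 4 − 1 = 3

degrees of freedom = 3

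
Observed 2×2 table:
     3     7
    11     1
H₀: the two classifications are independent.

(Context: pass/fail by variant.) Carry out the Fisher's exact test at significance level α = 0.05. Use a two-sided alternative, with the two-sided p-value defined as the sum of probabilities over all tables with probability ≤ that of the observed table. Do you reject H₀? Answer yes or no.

reject H₀: yes

Margins: r₁=10, r₂=12, c₁=14, c₂=8, n=22
p_obs = C(10,3)·C(12,11)/C(22,14); sum pmf over tables with pmf ≤ p_obs
p-value (two-sided) = 0.00619
At α=0.05: p < α → reject H₀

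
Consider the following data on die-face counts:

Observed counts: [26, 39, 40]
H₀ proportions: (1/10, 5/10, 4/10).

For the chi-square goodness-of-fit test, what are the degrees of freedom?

df = k − 1 = 3 − 1 = 2

degrees of freedom = 2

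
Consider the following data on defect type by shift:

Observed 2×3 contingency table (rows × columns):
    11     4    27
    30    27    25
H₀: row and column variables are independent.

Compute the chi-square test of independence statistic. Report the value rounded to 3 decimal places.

test statistic = 14.558

Row totals [42, 82], col totals [41, 31, 52], n=124
χ² = (11−13.89)²/13.89 + (4−10.50)²/10.50 + (27−17.61)²/17.61 + (30−27.11)²/27.11 + (27−20.50)²/20.50 + (25−34.39)²/34.39 = 14.5580
df = 2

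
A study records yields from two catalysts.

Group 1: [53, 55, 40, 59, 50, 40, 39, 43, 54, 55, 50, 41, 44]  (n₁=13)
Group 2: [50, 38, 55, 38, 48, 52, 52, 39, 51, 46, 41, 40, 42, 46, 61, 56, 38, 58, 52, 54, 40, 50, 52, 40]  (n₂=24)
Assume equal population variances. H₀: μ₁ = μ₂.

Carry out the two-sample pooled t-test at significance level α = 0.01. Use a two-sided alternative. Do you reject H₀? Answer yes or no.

x̄₁=47.923, s₁=6.994, n₁=13
x̄₂=47.458, s₂=7.095, n₂=24
s_p² = [12·6.994² + 23·7.095²]/35 = 49.8538
SE = √(s_p²·(1/13+1/24)) = 2.4315
t = (47.923−47.458)/2.4315 = 0.1911
df = 35
p-value (two-sided) = 0.84952
At α=0.01: p ≥ α → fail to reject H₀

reject H₀: no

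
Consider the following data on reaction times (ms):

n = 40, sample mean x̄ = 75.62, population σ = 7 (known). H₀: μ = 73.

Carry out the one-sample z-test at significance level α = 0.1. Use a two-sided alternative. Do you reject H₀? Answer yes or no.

reject H₀: yes

SE = σ/√n = 7/√40 = 1.1068
z = (x̄−μ₀)/SE = (75.62−73)/1.1068 = 2.3672
p-value (two-sided) = 0.01792
At α=0.1: p < α → reject H₀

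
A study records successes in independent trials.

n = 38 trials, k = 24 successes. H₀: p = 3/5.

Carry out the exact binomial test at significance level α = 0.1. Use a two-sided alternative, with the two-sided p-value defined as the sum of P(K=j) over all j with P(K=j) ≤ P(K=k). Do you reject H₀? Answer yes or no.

reject H₀: no

Exact binomial: n=38, k=24, p₀=3/5=0.6000
P(X=j) = C(n,j)·p₀^j·(1−p₀)^(n−j); p = Σ P(X=j) over j with P(X=j) ≤ P(X=24)
p-value (two-sided) = 0.74308
At α=0.1: p ≥ α → fail to reject H₀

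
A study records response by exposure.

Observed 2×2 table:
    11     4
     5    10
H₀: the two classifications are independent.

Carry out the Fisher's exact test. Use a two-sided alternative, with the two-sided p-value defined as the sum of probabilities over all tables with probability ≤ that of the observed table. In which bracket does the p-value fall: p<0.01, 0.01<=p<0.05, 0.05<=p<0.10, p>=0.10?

Margins: r₁=15, r₂=15, c₁=16, c₂=14, n=30
p_obs = C(15,11)·C(15,5)/C(30,16); sum pmf over tables with pmf ≤ p_obs
p-value (two-sided) = 0.06560
→ bracket: 0.05<=p<0.10

p-value bracket: 0.05<=p<0.10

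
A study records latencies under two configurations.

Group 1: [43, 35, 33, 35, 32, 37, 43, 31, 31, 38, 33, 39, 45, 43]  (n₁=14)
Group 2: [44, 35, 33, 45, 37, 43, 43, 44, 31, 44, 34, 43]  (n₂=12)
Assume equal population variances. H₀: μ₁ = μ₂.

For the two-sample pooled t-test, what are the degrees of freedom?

degrees of freedom = 24

df = n₁ + n₂ − 2 = 14 + 12 − 2 = 24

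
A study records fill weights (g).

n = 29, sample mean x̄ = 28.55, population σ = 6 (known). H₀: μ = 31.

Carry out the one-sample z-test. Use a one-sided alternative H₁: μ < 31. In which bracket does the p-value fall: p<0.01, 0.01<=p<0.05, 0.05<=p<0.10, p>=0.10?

p-value bracket: 0.01<=p<0.05

SE = σ/√n = 6/√29 = 1.1142
z = (x̄−μ₀)/SE = (28.55−31)/1.1142 = -2.1989
p-value (one-sided, H₁ less) = 0.01394
→ bracket: 0.01<=p<0.05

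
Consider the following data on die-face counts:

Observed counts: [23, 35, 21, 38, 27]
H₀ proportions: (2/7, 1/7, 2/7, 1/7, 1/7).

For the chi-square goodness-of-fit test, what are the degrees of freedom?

df = k − 1 = 5 − 1 = 4

degrees of freedom = 4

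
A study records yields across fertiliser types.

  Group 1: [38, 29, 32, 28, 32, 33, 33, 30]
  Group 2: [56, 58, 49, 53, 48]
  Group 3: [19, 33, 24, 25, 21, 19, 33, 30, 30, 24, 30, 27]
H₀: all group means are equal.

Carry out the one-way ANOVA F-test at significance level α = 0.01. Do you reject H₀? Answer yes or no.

reject H₀: yes

Group means [31.88, 52.80, 26.25], grand mean 33.360
SSB = Σnᵢ(x̄ᵢ−x̄)² = 2513.835; SSW = ΣΣ(x−x̄ᵢ)² = 419.925
MSB = 2513.835/2 = 1256.9175; MSW = 419.925/22 = 19.0875
F = MSB/MSW = 65.8503
df = (2, 22)
p-value (upper-tail) = 0.00000
At α=0.01: p < α → reject H₀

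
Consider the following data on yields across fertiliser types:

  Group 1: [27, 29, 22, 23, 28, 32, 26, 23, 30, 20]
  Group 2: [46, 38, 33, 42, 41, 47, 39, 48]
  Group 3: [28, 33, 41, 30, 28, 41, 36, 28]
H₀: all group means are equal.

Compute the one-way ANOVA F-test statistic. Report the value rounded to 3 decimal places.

test statistic = 23.465

Group means [26.00, 41.75, 33.12], grand mean 33.038
SSB = Σnᵢ(x̄ᵢ−x̄)² = 1102.587; SSW = ΣΣ(x−x̄ᵢ)² = 540.375
MSB = 1102.587/2 = 551.2933; MSW = 540.375/23 = 23.4946
F = MSB/MSW = 23.4647
df = (2, 23)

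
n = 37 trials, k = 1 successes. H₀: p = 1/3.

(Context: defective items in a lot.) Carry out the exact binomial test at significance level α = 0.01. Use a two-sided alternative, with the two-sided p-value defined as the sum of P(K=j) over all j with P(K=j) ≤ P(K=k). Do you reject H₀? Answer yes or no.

reject H₀: yes

Exact binomial: n=37, k=1, p₀=1/3=0.3333
P(X=j) = C(n,j)·p₀^j·(1−p₀)^(n−j); p = Σ P(X=j) over j with P(X=j) ≤ P(X=1)
p-value (two-sided) = 0.00001
At α=0.01: p < α → reject H₀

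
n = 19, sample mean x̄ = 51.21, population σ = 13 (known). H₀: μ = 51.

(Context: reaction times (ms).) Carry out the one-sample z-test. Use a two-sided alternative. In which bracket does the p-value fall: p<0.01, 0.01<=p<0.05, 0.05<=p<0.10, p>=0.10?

p-value bracket: p>=0.10

SE = σ/√n = 13/√19 = 2.9824
z = (x̄−μ₀)/SE = (51.21−51)/2.9824 = 0.0704
p-value (two-sided) = 0.94386
→ bracket: p>=0.10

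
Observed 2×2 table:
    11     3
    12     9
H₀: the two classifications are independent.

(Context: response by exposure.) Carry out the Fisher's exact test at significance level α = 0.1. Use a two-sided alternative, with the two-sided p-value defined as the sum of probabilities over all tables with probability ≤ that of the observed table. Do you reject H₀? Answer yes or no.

reject H₀: no

Margins: r₁=14, r₂=21, c₁=23, c₂=12, n=35
p_obs = C(14,11)·C(21,12)/C(35,23); sum pmf over tables with pmf ≤ p_obs
p-value (two-sided) = 0.28164
At α=0.1: p ≥ α → fail to reject H₀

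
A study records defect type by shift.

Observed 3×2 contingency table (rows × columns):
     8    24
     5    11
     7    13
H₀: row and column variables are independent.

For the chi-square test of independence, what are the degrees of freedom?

degrees of freedom = 2

df = (r−1)(c−1) = (3−1)·(2−1) = 2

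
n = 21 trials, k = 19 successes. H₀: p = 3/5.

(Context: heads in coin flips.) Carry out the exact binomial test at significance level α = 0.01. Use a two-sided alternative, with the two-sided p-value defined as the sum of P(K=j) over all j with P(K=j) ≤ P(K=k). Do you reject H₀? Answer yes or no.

Exact binomial: n=21, k=19, p₀=3/5=0.6000
P(X=j) = C(n,j)·p₀^j·(1−p₀)^(n−j); p = Σ P(X=j) over j with P(X=j) ≤ P(X=19)
p-value (two-sided) = 0.00321
At α=0.01: p < α → reject H₀

reject H₀: yes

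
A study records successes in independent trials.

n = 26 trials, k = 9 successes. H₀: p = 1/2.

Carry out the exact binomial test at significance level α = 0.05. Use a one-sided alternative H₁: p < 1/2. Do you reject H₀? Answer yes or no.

Exact binomial: n=26, k=9, p₀=1/2=0.5000
P(X≤9) from Σ C(n,i)·p₀^i·(1−p₀)^(n−i)
p-value (one-sided, H₁ less) = 0.08432
At α=0.05: p ≥ α → fail to reject H₀

reject H₀: no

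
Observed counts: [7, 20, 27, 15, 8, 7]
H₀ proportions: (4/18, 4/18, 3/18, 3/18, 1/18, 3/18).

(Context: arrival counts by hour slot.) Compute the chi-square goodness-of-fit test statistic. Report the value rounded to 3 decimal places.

n = 84; E_i = n·p_i = [18.67, 18.67, 14.00, 14.00, 4.67, 14.00]
χ² = (7−18.67)²/18.67 + (20−18.67)²/18.67 + (27−14.00)²/14.00 + (15−14.00)²/14.00 + (8−4.67)²/4.67 + (7−14.00)²/14.00 = 25.4107
df = 5

test statistic = 25.411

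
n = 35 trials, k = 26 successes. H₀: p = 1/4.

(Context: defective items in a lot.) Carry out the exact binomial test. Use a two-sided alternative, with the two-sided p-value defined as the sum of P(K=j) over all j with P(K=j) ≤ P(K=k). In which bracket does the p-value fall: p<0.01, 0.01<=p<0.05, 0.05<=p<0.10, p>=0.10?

p-value bracket: p<0.01

Exact binomial: n=35, k=26, p₀=1/4=0.2500
P(X=j) = C(n,j)·p₀^j·(1−p₀)^(n−j); p = Σ P(X=j) over j with P(X=j) ≤ P(X=26)
p-value (two-sided) = 0.00000
→ bracket: p<0.01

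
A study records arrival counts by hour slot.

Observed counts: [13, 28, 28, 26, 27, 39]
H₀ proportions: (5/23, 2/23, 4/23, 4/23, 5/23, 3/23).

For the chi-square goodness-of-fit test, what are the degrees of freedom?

df = k − 1 = 6 − 1 = 5

degrees of freedom = 5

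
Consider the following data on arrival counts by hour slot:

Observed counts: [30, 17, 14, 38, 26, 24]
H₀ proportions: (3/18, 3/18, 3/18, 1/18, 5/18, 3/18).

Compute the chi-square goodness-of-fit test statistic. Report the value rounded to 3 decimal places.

test statistic = 120.742

n = 149; E_i = n·p_i = [24.83, 24.83, 24.83, 8.28, 41.39, 24.83]
χ² = (30−24.83)²/24.83 + (17−24.83)²/24.83 + (14−24.83)²/24.83 + (38−8.28)²/8.28 + (26−41.39)²/41.39 + (24−24.83)²/24.83 = 120.7423
df = 5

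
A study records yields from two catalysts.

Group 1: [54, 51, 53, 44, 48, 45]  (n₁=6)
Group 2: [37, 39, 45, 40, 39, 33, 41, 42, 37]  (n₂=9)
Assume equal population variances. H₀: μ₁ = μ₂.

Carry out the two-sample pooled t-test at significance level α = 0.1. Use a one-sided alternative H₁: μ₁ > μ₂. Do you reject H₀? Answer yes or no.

x̄₁=49.167, s₁=4.167, n₁=6
x̄₂=39.222, s₂=3.420, n₂=9
s_p² = [5·4.167² + 8·3.420²]/13 = 13.8761
SE = √(s_p²·(1/6+1/9)) = 1.9633
t = (49.167−39.222)/1.9633 = 5.0652
df = 13
p-value (one-sided, H₁ greater) = 0.00011
At α=0.1: p < α → reject H₀

reject H₀: yes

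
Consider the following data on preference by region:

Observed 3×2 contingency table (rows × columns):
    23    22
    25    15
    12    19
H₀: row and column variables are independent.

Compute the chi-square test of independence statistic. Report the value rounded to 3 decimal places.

Row totals [45, 40, 31], col totals [60, 56], n=116
χ² = (23−23.28)²/23.28 + (22−21.72)²/21.72 + (25−20.69)²/20.69 + (15−19.31)²/19.31 + (12−16.03)²/16.03 + (19−14.97)²/14.97 = 3.9697
df = 2

test statistic = 3.970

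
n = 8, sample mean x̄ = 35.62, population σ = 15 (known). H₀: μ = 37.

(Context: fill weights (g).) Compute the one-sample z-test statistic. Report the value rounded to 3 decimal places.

test statistic = -0.260

SE = σ/√n = 15/√8 = 5.3033
z = (x̄−μ₀)/SE = (35.62−37)/5.3033 = -0.2602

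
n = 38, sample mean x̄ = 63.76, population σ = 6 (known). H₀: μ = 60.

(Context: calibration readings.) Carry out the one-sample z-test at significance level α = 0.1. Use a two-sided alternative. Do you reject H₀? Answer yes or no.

SE = σ/√n = 6/√38 = 0.9733
z = (x̄−μ₀)/SE = (63.76−60)/0.9733 = 3.8630
p-value (two-sided) = 0.00011
At α=0.1: p < α → reject H₀

reject H₀: yes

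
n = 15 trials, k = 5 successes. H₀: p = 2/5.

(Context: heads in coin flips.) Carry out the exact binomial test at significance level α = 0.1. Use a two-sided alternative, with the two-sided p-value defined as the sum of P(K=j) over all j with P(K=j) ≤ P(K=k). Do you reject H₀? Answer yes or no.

reject H₀: no

Exact binomial: n=15, k=5, p₀=2/5=0.4000
P(X=j) = C(n,j)·p₀^j·(1−p₀)^(n−j); p = Σ P(X=j) over j with P(X=j) ≤ P(X=5)
p-value (two-sided) = 0.79340
At α=0.1: p ≥ α → fail to reject H₀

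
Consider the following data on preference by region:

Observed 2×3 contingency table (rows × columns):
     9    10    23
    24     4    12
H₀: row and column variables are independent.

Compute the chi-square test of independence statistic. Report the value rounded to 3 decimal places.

test statistic = 12.806

Row totals [42, 40], col totals [33, 14, 35], n=82
χ² = (9−16.90)²/16.90 + (10−7.17)²/7.17 + (23−17.93)²/17.93 + (24−16.10)²/16.10 + (4−6.83)²/6.83 + (12−17.07)²/17.07 = 12.8056
df = 2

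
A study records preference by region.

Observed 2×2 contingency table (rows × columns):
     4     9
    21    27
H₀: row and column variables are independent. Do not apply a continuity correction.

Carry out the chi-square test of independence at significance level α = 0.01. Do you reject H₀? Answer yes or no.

Row totals [13, 48], col totals [25, 36], n=61
χ² = (4−5.33)²/5.33 + (9−7.67)²/7.67 + (21−19.67)²/19.67 + (27−28.33)²/28.33 = 0.7126
df = 1
p-value (upper-tail) = 0.39857
At α=0.01: p ≥ α → fail to reject H₀

reject H₀: no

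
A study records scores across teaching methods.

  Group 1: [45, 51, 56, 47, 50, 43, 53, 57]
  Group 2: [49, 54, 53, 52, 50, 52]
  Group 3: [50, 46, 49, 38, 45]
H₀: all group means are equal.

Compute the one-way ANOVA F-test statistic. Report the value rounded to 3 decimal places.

test statistic = 3.062

Group means [50.25, 51.67, 45.60], grand mean 49.474
SSB = Σnᵢ(x̄ᵢ−x̄)² = 108.704; SSW = ΣΣ(x−x̄ᵢ)² = 284.033
MSB = 108.704/2 = 54.3518; MSW = 284.033/16 = 17.7521
F = MSB/MSW = 3.0617
df = (2, 16)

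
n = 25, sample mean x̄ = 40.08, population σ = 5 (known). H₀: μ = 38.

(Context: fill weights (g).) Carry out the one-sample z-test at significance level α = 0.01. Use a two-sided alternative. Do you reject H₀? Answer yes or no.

reject H₀: no

SE = σ/√n = 5/√25 = 1.0000
z = (x̄−μ₀)/SE = (40.08−38)/1.0000 = 2.0800
p-value (two-sided) = 0.03753
At α=0.01: p ≥ α → fail to reject H₀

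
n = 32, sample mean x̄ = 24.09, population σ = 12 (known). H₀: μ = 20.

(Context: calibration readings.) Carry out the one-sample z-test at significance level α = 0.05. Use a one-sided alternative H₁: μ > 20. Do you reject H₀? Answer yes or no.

reject H₀: yes

SE = σ/√n = 12/√32 = 2.1213
z = (x̄−μ₀)/SE = (24.09−20)/2.1213 = 1.9280
p-value (one-sided, H₁ greater) = 0.02692
At α=0.05: p < α → reject H₀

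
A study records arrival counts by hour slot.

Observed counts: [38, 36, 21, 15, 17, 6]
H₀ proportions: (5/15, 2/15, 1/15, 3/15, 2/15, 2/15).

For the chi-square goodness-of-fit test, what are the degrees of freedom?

degrees of freedom = 5

df = k − 1 = 6 − 1 = 5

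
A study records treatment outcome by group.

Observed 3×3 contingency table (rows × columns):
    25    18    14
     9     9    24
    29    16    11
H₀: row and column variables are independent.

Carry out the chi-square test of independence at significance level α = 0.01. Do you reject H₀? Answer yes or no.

Row totals [57, 42, 56], col totals [63, 43, 49], n=155
χ² = (25−23.17)²/23.17 + (18−15.81)²/15.81 + (14−18.02)²/18.02 + (9−17.07)²/17.07 + (9−11.65)²/11.65 + (24−13.28)²/13.28 + (29−22.76)²/22.76 + (16−15.54)²/15.54 + (11−17.70)²/17.70 = 18.6846
df = 4
p-value (upper-tail) = 0.00091
At α=0.01: p < α → reject H₀

reject H₀: yes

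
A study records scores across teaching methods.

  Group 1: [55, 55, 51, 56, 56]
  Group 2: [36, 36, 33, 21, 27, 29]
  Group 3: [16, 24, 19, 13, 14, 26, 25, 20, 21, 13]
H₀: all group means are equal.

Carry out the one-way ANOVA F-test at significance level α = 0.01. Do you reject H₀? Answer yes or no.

reject H₀: yes

Group means [54.60, 30.33, 19.10], grand mean 30.762
SSB = Σnᵢ(x̄ᵢ−x̄)² = 4202.376; SSW = ΣΣ(x−x̄ᵢ)² = 409.433
MSB = 4202.376/2 = 2101.1881; MSW = 409.433/18 = 22.7463
F = MSB/MSW = 92.3750
df = (2, 18)
p-value (upper-tail) = 0.00000
At α=0.01: p < α → reject H₀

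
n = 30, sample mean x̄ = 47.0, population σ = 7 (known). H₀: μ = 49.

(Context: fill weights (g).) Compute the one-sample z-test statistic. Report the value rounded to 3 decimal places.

SE = σ/√n = 7/√30 = 1.2780
z = (x̄−μ₀)/SE = (47.0−49)/1.2780 = -1.5649

test statistic = -1.565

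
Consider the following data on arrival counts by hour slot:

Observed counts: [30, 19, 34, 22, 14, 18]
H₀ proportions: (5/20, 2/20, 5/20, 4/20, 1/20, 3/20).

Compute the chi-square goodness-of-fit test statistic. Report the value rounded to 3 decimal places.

n = 137; E_i = n·p_i = [34.25, 13.70, 34.25, 27.40, 6.85, 20.55]
χ² = (30−34.25)²/34.25 + (19−13.70)²/13.70 + (34−34.25)²/34.25 + (22−27.40)²/27.40 + (14−6.85)²/6.85 + (18−20.55)²/20.55 = 11.4234
df = 5

test statistic = 11.423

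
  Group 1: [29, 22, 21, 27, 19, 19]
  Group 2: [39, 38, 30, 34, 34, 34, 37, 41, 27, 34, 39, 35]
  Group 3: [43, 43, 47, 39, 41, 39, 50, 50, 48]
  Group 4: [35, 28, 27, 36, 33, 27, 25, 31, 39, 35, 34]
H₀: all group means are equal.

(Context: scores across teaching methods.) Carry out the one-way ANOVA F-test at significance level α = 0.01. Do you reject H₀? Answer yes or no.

Group means [22.83, 35.17, 44.44, 31.82], grand mean 34.447
SSB = Σnᵢ(x̄ᵢ−x̄)² = 1791.036; SSW = ΣΣ(x−x̄ᵢ)² = 622.359
MSB = 1791.036/3 = 597.0121; MSW = 622.359/34 = 18.3047
F = MSB/MSW = 32.6153
df = (3, 34)
p-value (upper-tail) = 0.00000
At α=0.01: p < α → reject H₀

reject H₀: yes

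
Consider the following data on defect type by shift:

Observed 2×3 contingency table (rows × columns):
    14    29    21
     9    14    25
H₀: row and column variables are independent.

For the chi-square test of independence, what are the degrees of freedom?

degrees of freedom = 2

df = (r−1)(c−1) = (2−1)·(3−1) = 2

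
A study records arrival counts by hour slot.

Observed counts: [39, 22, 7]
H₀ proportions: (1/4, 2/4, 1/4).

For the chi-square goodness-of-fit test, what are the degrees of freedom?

degrees of freedom = 2

df = k − 1 = 3 − 1 = 2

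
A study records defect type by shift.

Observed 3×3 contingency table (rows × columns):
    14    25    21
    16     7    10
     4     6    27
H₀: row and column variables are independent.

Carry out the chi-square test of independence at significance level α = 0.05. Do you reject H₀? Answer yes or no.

reject H₀: yes

Row totals [60, 33, 37], col totals [34, 38, 58], n=130
χ² = (14−15.69)²/15.69 + (25−17.54)²/17.54 + (21−26.77)²/26.77 + (16−8.63)²/8.63 + (7−9.65)²/9.65 + (10−14.72)²/14.72 + (4−9.68)²/9.68 + (6−10.82)²/10.82 + (27−16.51)²/16.51 = 25.2767
df = 4
p-value (upper-tail) = 0.00004
At α=0.05: p < α → reject H₀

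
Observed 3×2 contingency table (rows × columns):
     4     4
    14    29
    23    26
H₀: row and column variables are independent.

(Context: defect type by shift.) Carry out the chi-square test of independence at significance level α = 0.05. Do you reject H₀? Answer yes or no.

Row totals [8, 43, 49], col totals [41, 59], n=100
χ² = (4−3.28)²/3.28 + (4−4.72)²/4.72 + (14−17.63)²/17.63 + (29−25.37)²/25.37 + (23−20.09)²/20.09 + (26−28.91)²/28.91 = 2.2491
df = 2
p-value (upper-tail) = 0.32480
At α=0.05: p ≥ α → fail to reject H₀

reject H₀: no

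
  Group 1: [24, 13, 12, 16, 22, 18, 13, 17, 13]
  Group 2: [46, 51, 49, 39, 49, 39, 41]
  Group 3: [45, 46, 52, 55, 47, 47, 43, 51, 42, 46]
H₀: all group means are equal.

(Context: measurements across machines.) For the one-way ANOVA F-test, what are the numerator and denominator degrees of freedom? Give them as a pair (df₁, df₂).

k = 3 groups, N = 26 total
df = (k−1, N−k) = (3−1, 26−3) = (2, 23)

degrees of freedom = [2, 23]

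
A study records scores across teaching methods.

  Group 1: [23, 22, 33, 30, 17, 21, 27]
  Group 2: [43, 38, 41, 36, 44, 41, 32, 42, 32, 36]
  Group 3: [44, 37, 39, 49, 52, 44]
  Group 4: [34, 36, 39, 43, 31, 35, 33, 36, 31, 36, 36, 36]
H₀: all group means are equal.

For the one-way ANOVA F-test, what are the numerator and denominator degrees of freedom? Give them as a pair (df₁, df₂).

k = 4 groups, N = 35 total
df = (k−1, N−k) = (4−1, 35−4) = (3, 31)

degrees of freedom = [3, 31]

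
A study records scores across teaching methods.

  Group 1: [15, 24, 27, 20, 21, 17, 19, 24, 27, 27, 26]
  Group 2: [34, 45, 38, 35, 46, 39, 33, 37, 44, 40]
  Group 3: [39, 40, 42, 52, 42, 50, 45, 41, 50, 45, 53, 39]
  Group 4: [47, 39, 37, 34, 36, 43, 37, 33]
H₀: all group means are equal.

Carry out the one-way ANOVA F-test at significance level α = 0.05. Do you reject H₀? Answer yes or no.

reject H₀: yes

Group means [22.45, 39.10, 44.83, 38.25], grand mean 36.146
SSB = Σnᵢ(x̄ᵢ−x̄)² = 3090.328; SSW = ΣΣ(x−x̄ᵢ)² = 824.794
MSB = 3090.328/3 = 1030.1093; MSW = 824.794/37 = 22.2917
F = MSB/MSW = 46.2104
df = (3, 37)
p-value (upper-tail) = 0.00000
At α=0.05: p < α → reject H₀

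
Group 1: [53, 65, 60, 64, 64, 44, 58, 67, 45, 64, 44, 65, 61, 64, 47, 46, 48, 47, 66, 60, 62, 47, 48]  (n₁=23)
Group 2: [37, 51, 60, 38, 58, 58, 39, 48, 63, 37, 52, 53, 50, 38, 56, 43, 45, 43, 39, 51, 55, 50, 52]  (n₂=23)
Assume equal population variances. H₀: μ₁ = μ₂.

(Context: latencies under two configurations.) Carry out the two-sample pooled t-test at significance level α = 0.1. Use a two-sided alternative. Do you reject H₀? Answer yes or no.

x̄₁=56.043, s₁=8.594, n₁=23
x̄₂=48.522, s₂=8.039, n₂=23
s_p² = [22·8.594² + 22·8.039²]/44 = 69.2431
SE = √(s_p²·(1/23+1/23)) = 2.4538
t = (56.043−48.522)/2.4538 = 3.0653
df = 44
p-value (two-sided) = 0.00371
At α=0.1: p < α → reject H₀

reject H₀: yes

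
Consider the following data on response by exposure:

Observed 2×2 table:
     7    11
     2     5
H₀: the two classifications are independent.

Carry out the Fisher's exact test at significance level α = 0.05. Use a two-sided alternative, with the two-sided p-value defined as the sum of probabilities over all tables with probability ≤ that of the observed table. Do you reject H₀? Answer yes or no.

reject H₀: no

Margins: r₁=18, r₂=7, c₁=9, c₂=16, n=25
p_obs = C(18,7)·C(7,2)/C(25,9); sum pmf over tables with pmf ≤ p_obs
p-value (two-sided) = 1.00000
At α=0.05: p ≥ α → fail to reject H₀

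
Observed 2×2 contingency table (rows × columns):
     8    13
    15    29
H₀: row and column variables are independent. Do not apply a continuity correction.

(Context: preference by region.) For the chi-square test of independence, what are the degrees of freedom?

degrees of freedom = 1

df = (r−1)(c−1) = (2−1)·(2−1) = 1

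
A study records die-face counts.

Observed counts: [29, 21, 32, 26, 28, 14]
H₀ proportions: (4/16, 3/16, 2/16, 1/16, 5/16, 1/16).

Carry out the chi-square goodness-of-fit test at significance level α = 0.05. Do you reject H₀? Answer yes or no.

reject H₀: yes

n = 150; E_i = n·p_i = [37.50, 28.12, 18.75, 9.38, 46.88, 9.38]
χ² = (29−37.50)²/37.50 + (21−28.12)²/28.12 + (32−18.75)²/18.75 + (26−9.38)²/9.38 + (28−46.88)²/46.88 + (14−9.38)²/9.38 = 52.4587
df = 5
p-value (upper-tail) = 0.00000
At α=0.05: p < α → reject H₀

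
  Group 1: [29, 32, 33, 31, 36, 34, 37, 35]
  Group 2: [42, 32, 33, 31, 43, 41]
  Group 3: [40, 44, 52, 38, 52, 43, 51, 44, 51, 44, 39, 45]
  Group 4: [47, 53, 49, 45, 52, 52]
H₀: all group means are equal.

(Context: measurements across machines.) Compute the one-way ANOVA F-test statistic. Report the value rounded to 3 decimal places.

test statistic = 21.002

Group means [33.38, 37.00, 45.25, 49.67], grand mean 41.562
SSB = Σnᵢ(x̄ᵢ−x̄)² = 1218.417; SSW = ΣΣ(x−x̄ᵢ)² = 541.458
MSB = 1218.417/3 = 406.1389; MSW = 541.458/28 = 19.3378
F = MSB/MSW = 21.0023
df = (3, 28)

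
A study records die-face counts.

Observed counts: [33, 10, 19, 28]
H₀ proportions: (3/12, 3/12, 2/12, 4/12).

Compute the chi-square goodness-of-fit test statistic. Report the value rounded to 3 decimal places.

n = 90; E_i = n·p_i = [22.50, 22.50, 15.00, 30.00]
χ² = (33−22.50)²/22.50 + (10−22.50)²/22.50 + (19−15.00)²/15.00 + (28−30.00)²/30.00 = 13.0444
df = 3

test statistic = 13.044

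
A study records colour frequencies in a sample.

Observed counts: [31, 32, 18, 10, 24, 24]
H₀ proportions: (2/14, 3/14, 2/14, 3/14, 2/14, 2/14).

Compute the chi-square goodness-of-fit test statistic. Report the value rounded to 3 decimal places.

n = 139; E_i = n·p_i = [19.86, 29.79, 19.86, 29.79, 19.86, 19.86]
χ² = (31−19.86)²/19.86 + (32−29.79)²/29.79 + (18−19.86)²/19.86 + (10−29.79)²/29.79 + (24−19.86)²/19.86 + (24−19.86)²/19.86 = 21.4628
df = 5

test statistic = 21.463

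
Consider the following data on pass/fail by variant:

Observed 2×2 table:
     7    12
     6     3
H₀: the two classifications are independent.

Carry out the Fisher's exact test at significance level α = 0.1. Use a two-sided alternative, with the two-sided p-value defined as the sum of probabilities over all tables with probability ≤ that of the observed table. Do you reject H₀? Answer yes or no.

reject H₀: no

Margins: r₁=19, r₂=9, c₁=13, c₂=15, n=28
p_obs = C(19,7)·C(9,6)/C(28,13); sum pmf over tables with pmf ≤ p_obs
p-value (two-sided) = 0.22754
At α=0.1: p ≥ α → fail to reject H₀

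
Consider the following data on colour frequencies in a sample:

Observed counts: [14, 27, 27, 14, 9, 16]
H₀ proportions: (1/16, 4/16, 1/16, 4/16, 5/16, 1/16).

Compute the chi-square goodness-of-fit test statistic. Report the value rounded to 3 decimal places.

n = 107; E_i = n·p_i = [6.69, 26.75, 6.69, 26.75, 33.44, 6.69]
χ² = (14−6.69)²/6.69 + (27−26.75)²/26.75 + (27−6.69)²/6.69 + (14−26.75)²/26.75 + (9−33.44)²/33.44 + (16−6.69)²/6.69 = 106.6000
df = 5

test statistic = 106.600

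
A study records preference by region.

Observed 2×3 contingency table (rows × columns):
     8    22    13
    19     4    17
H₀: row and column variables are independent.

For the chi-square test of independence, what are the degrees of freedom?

degrees of freedom = 2

df = (r−1)(c−1) = (2−1)·(3−1) = 2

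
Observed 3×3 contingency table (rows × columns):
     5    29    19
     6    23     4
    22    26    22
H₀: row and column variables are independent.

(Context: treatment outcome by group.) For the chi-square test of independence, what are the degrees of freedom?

df = (r−1)(c−1) = (3−1)·(3−1) = 4

degrees of freedom = 4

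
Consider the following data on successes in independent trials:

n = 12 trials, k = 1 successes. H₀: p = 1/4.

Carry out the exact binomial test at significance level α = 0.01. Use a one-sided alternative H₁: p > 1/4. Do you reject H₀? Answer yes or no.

Exact binomial: n=12, k=1, p₀=1/4=0.2500
P(X≥1) from Σ C(n,i)·p₀^i·(1−p₀)^(n−i)
p-value (one-sided, H₁ greater) = 0.96832
At α=0.01: p ≥ α → fail to reject H₀

reject H₀: no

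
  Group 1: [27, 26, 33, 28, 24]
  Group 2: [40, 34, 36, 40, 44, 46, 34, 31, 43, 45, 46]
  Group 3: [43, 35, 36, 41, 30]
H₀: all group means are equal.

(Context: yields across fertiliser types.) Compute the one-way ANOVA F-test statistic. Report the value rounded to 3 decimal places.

Group means [27.60, 39.91, 37.00], grand mean 36.286
SSB = Σnᵢ(x̄ᵢ−x̄)² = 524.177; SSW = ΣΣ(x−x̄ᵢ)² = 442.109
MSB = 524.177/2 = 262.0883; MSW = 442.109/18 = 24.5616
F = MSB/MSW = 10.6706
df = (2, 18)

test statistic = 10.671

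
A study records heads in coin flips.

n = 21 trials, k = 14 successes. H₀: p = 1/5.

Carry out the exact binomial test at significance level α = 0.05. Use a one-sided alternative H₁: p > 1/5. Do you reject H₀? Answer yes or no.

reject H₀: yes

Exact binomial: n=21, k=14, p₀=1/5=0.2000
P(X≥14) from Σ C(n,i)·p₀^i·(1−p₀)^(n−i)
p-value (one-sided, H₁ greater) = 0.00000
At α=0.05: p < α → reject H₀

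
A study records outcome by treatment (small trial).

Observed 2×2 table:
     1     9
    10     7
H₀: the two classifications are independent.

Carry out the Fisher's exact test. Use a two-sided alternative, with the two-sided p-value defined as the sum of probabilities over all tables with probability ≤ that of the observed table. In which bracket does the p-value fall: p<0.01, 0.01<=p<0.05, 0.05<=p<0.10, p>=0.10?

p-value bracket: 0.01<=p<0.05

Margins: r₁=10, r₂=17, c₁=11, c₂=16, n=27
p_obs = C(10,1)·C(17,10)/C(27,11); sum pmf over tables with pmf ≤ p_obs
p-value (two-sided) = 0.01832
→ bracket: 0.01<=p<0.05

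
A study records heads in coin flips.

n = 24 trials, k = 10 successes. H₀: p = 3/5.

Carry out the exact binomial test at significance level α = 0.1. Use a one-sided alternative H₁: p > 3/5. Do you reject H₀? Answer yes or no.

Exact binomial: n=24, k=10, p₀=3/5=0.6000
P(X≥10) from Σ C(n,i)·p₀^i·(1−p₀)^(n−i)
p-value (one-sided, H₁ greater) = 0.97834
At α=0.1: p ≥ α → fail to reject H₀

reject H₀: no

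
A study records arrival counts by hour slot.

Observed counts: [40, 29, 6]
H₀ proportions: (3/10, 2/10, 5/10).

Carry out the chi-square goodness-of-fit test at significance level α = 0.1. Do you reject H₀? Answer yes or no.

reject H₀: yes

n = 75; E_i = n·p_i = [22.50, 15.00, 37.50]
χ² = (40−22.50)²/22.50 + (29−15.00)²/15.00 + (6−37.50)²/37.50 = 53.1378
df = 2
p-value (upper-tail) = 0.00000
At α=0.1: p < α → reject H₀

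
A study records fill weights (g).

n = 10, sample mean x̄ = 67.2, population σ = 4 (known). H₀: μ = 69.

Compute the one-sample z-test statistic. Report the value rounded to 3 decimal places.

test statistic = -1.423

SE = σ/√n = 4/√10 = 1.2649
z = (x̄−μ₀)/SE = (67.2−69)/1.2649 = -1.4230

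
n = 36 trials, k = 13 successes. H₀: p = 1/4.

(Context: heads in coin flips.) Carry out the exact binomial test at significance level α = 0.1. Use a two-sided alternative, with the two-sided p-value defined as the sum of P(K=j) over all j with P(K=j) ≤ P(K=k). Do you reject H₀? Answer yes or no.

reject H₀: no

Exact binomial: n=36, k=13, p₀=1/4=0.2500
P(X=j) = C(n,j)·p₀^j·(1−p₀)^(n−j); p = Σ P(X=j) over j with P(X=j) ≤ P(X=13)
p-value (two-sided) = 0.12636
At α=0.1: p ≥ α → fail to reject H₀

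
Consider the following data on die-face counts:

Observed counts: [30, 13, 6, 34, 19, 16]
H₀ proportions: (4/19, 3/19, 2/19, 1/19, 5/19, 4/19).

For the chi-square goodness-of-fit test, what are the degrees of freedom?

degrees of freedom = 5

df = k − 1 = 6 − 1 = 5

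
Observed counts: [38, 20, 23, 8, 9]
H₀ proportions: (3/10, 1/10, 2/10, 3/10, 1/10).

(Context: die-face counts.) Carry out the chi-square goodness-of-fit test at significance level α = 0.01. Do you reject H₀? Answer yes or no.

reject H₀: yes

n = 98; E_i = n·p_i = [29.40, 9.80, 19.60, 29.40, 9.80]
χ² = (38−29.40)²/29.40 + (20−9.80)²/9.80 + (23−19.60)²/19.60 + (8−29.40)²/29.40 + (9−9.80)²/9.80 = 29.3639
df = 4
p-value (upper-tail) = 0.00001
At α=0.01: p < α → reject H₀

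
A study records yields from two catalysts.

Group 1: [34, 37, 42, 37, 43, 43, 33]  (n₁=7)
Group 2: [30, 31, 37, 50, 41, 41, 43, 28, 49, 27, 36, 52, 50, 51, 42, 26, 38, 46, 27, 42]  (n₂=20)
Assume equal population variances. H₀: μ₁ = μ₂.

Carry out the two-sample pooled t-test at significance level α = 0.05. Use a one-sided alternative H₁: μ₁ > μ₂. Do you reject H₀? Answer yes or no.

reject H₀: no

x̄₁=38.429, s₁=4.237, n₁=7
x̄₂=39.350, s₂=8.827, n₂=20
s_p² = [6·4.237² + 19·8.827²]/25 = 63.5306
SE = √(s_p²·(1/7+1/20)) = 3.5003
t = (38.429−39.350)/3.5003 = -0.2632
df = 25
p-value (one-sided, H₁ greater) = 0.60274
At α=0.05: p ≥ α → fail to reject H₀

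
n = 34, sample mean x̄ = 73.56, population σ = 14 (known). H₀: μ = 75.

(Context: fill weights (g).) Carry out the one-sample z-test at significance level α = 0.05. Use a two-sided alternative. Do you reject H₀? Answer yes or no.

SE = σ/√n = 14/√34 = 2.4010
z = (x̄−μ₀)/SE = (73.56−75)/2.4010 = -0.5998
p-value (two-sided) = 0.54867
At α=0.05: p ≥ α → fail to reject H₀

reject H₀: no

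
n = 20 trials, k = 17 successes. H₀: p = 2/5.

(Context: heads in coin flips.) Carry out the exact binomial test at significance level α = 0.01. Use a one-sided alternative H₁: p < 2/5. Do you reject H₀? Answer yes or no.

reject H₀: no

Exact binomial: n=20, k=17, p₀=2/5=0.4000
P(X≤17) from Σ C(n,i)·p₀^i·(1−p₀)^(n−i)
p-value (one-sided, H₁ less) = 0.99999
At α=0.01: p ≥ α → fail to reject H₀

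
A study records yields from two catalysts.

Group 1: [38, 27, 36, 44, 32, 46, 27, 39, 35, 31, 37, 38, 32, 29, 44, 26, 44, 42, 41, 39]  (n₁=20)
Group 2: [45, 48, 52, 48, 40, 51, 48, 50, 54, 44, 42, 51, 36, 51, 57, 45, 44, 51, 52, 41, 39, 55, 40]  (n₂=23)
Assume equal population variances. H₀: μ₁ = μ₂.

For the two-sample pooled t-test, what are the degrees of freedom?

df = n₁ + n₂ − 2 = 20 + 23 − 2 = 41

degrees of freedom = 41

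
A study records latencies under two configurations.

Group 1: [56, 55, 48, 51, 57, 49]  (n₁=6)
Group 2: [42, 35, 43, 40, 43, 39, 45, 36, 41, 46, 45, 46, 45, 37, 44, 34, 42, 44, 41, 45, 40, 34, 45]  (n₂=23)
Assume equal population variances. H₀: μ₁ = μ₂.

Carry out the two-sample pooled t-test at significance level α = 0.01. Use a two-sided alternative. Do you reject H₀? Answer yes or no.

x̄₁=52.667, s₁=3.830, n₁=6
x̄₂=41.391, s₂=3.905, n₂=23
s_p² = [5·3.830² + 22·3.905²]/27 = 15.1412
SE = √(s_p²·(1/6+1/23)) = 1.7838
t = (52.667−41.391)/1.7838 = 6.3211
df = 27
p-value (two-sided) = 0.00000
At α=0.01: p < α → reject H₀

reject H₀: yes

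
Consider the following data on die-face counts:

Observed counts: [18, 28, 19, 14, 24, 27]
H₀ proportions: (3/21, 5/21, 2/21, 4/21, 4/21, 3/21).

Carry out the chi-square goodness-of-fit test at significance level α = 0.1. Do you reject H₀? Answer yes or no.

n = 130; E_i = n·p_i = [18.57, 30.95, 12.38, 24.76, 24.76, 18.57]
χ² = (18−18.57)²/18.57 + (28−30.95)²/30.95 + (19−12.38)²/12.38 + (14−24.76)²/24.76 + (24−24.76)²/24.76 + (27−18.57)²/18.57 = 12.3638
df = 5
p-value (upper-tail) = 0.03013
At α=0.1: p < α → reject H₀

reject H₀: yes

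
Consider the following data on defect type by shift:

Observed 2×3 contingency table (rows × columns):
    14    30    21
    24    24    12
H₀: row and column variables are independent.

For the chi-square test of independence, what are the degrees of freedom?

degrees of freedom = 2

df = (r−1)(c−1) = (2−1)·(3−1) = 2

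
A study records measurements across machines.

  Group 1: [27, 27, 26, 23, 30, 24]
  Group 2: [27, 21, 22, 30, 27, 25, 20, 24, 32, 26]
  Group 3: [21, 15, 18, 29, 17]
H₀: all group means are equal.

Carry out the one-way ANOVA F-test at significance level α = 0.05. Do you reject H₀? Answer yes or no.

Group means [26.17, 25.40, 20.00], grand mean 24.333
SSB = Σnᵢ(x̄ᵢ−x̄)² = 125.433; SSW = ΣΣ(x−x̄ᵢ)² = 283.233
MSB = 125.433/2 = 62.7167; MSW = 283.233/18 = 15.7352
F = MSB/MSW = 3.9858
df = (2, 18)
p-value (upper-tail) = 0.03690
At α=0.05: p < α → reject H₀

reject H₀: yes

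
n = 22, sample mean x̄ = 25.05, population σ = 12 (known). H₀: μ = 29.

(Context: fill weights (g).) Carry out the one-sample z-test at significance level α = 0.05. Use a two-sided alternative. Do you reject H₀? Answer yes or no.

SE = σ/√n = 12/√22 = 2.5584
z = (x̄−μ₀)/SE = (25.05−29)/2.5584 = -1.5439
p-value (two-sided) = 0.12261
At α=0.05: p ≥ α → fail to reject H₀

reject H₀: no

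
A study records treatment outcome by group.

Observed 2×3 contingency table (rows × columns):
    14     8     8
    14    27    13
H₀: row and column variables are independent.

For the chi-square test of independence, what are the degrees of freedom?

degrees of freedom = 2

df = (r−1)(c−1) = (2−1)·(3−1) = 2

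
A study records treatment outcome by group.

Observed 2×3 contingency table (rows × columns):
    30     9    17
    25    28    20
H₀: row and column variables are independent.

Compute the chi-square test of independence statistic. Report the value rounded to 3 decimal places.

test statistic = 8.359

Row totals [56, 73], col totals [55, 37, 37], n=129
χ² = (30−23.88)²/23.88 + (9−16.06)²/16.06 + (17−16.06)²/16.06 + (25−31.12)²/31.12 + (28−20.94)²/20.94 + (20−20.94)²/20.94 = 8.3594
df = 2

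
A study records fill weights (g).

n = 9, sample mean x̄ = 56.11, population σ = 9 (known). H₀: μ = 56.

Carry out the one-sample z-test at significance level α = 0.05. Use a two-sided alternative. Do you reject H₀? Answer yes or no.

SE = σ/√n = 9/√9 = 3.0000
z = (x̄−μ₀)/SE = (56.11−56)/3.0000 = 0.0367
p-value (two-sided) = 0.97075
At α=0.05: p ≥ α → fail to reject H₀

reject H₀: no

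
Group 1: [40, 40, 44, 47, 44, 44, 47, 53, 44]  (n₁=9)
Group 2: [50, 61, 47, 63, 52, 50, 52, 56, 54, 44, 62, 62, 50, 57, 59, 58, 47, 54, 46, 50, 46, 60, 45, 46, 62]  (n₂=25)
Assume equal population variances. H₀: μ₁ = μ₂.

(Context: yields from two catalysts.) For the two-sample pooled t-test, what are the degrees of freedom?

degrees of freedom = 32

df = n₁ + n₂ − 2 = 9 + 25 − 2 = 32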